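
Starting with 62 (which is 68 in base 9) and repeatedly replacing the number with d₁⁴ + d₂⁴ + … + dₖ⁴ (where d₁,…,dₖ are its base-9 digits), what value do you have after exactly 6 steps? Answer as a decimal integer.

114

62 = (6,8)_9 → 6⁴ + 8⁴ = 5392
5392 = (7,3,5,1)_9 → 7⁴ + 3⁴ + 5⁴ + 1⁴ = 3108
3108 = (4,2,3,3)_9 → 4⁴ + 2⁴ + 3⁴ + 3⁴ = 434
434 = (5,3,2)_9 → 5⁴ + 3⁴ + 2⁴ = 722
722 = (8,8,2)_9 → 8⁴ + 8⁴ + 2⁴ = 8208
8208 = (1,2,2,3,0)_9 → 1⁴ + 2⁴ + 2⁴ + 3⁴ + 0⁴ = 114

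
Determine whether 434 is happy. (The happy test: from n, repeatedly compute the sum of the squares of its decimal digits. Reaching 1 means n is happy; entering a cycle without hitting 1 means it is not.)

434 → 41
41 → 17
17 → 50
50 → 25
25 → 29
29 → 85
85 → 89
89 → 145
145 → 42
42 → 20
20 → 4
4 → 16
16 → 37
37 → 58
58 → 89  — 89 already seen; the sequence cycles without reaching 1.

not happy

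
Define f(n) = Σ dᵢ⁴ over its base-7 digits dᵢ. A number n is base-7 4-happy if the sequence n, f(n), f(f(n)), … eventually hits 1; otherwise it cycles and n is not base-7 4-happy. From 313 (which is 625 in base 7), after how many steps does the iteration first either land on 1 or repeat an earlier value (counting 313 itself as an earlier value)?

15

313 = (6,2,5)_7 → 6⁴ + 2⁴ + 5⁴ = 1937
1937 = (5,4,3,5)_7 → 5⁴ + 4⁴ + 3⁴ + 5⁴ = 1587
1587 = (4,4,2,5)_7 → 4⁴ + 4⁴ + 2⁴ + 5⁴ = 1153
1153 = (3,2,3,5)_7 → 3⁴ + 2⁴ + 3⁴ + 5⁴ = 803
803 = (2,2,2,5)_7 → 2⁴ + 2⁴ + 2⁴ + 5⁴ = 673
673 = (1,6,5,1)_7 → 1⁴ + 6⁴ + 5⁴ + 1⁴ = 1923
1923 = (5,4,1,5)_7 → 5⁴ + 4⁴ + 1⁴ + 5⁴ = 1507
1507 = (4,2,5,2)_7 → 4⁴ + 2⁴ + 5⁴ + 2⁴ = 913
913 = (2,4,4,3)_7 → 2⁴ + 4⁴ + 4⁴ + 3⁴ = 609
609 = (1,5,3,0)_7 → 1⁴ + 5⁴ + 3⁴ + 0⁴ = 707
707 = (2,0,3,0)_7 → 2⁴ + 0⁴ + 3⁴ + 0⁴ = 97
97 = (1,6,6)_7 → 1⁴ + 6⁴ + 6⁴ = 2593
2593 = (1,0,3,6,3)_7 → 1⁴ + 0⁴ + 3⁴ + 6⁴ + 3⁴ = 1459
1459 = (4,1,5,3)_7 → 4⁴ + 1⁴ + 5⁴ + 3⁴ = 963
963 = (2,5,4,4)_7 → 2⁴ + 5⁴ + 4⁴ + 4⁴ = 1153  — 1153 repeats.
That took 15 steps.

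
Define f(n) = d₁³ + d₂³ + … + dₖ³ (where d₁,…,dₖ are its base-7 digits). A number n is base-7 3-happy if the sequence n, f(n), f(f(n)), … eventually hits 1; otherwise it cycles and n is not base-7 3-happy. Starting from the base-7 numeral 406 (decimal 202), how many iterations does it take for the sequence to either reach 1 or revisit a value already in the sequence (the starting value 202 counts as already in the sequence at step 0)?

202 = (4,0,6)_7 → 280
280 = (5,5,0)_7 → 250
250 = (5,0,5)_7 → 250  — 250 repeats.
That took 3 steps.

3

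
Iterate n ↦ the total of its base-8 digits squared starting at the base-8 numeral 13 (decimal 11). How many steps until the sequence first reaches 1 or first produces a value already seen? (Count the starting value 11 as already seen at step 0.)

11 = (1,3)_8 → 1² + 3² = 1 + 9 = 10
10 = (1,2)_8 → 1² + 2² = 1 + 4 = 5
5 = (5)_8 → 5² = 25
25 = (3,1)_8 → 3² + 1² = 9 + 1 = 10  — 10 repeats.
That took 4 steps.

4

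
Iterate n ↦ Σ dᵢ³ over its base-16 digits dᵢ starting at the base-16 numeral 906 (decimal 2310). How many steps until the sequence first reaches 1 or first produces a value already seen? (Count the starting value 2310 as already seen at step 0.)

2310 = (9,0,6)_16 → 9³ + 0³ + 6³ = 729 + 0 + 216 = 945
945 = (3,11,1)_16 → 3³ + 11³ + 1³ = 27 + 1331 + 1 = 1359
1359 = (5,4,15)_16 → 5³ + 4³ + 15³ = 125 + 64 + 3375 = 3564
3564 = (13,14,12)_16 → 13³ + 14³ + 12³ = 2197 + 2744 + 1728 = 6669
6669 = (1,10,0,13)_16 → 1³ + 10³ + 0³ + 13³ = 1 + 1000 + 0 + 2197 = 3198
3198 = (12,7,14)_16 → 12³ + 7³ + 14³ = 1728 + 343 + 2744 = 4815
4815 = (1,2,12,15)_16 → 1³ + 2³ + 12³ + 15³ = 1 + 8 + 1728 + 3375 = 5112
5112 = (1,3,15,8)_16 → 1³ + 3³ + 15³ + 8³ = 1 + 27 + 3375 + 512 = 3915
3915 = (15,4,11)_16 → 15³ + 4³ + 11³ = 3375 + 64 + 1331 = 4770
4770 = (1,2,10,2)_16 → 1³ + 2³ + 10³ + 2³ = 1 + 8 + 1000 + 8 = 1017
1017 = (3,15,9)_16 → 3³ + 15³ + 9³ = 27 + 3375 + 729 = 4131
4131 = (1,0,2,3)_16 → 1³ + 0³ + 2³ + 3³ = 1 + 0 + 8 + 27 = 36
36 = (2,4)_16 → 2³ + 4³ = 8 + 64 = 72
72 = (4,8)_16 → 4³ + 8³ = 64 + 512 = 576
576 = (2,4,0)_16 → 2³ + 4³ + 0³ = 8 + 64 + 0 = 72  — 72 repeats.
That took 15 steps.

15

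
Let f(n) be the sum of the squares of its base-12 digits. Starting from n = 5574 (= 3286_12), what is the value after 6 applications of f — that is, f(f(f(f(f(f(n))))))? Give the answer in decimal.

5574 = (3,2,8,6)_12 → 113
113 = (9,5)_12 → 106
106 = (8,10)_12 → 164
164 = (1,1,8)_12 → 66
66 = (5,6)_12 → 61
61 = (5,1)_12 → 26

26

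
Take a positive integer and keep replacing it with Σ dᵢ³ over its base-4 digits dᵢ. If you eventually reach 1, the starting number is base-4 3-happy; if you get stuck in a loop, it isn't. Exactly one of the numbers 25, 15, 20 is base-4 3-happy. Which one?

25

25: 25 → 10 → 16 → 1  — reaches 1 (base-4 3-happy)
15: 15 → 54 → 36 → 9 → 9  — repeats 9 (not base-4 3-happy)
20: 20 → 2 → 8 → 8  — repeats 8 (not base-4 3-happy)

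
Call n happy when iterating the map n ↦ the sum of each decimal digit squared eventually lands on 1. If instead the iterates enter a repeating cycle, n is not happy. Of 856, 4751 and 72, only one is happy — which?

856: 856 → 125 → 30 → 9 → 81 → 65 → 61 → 37 → 58 → 89 → 145 → 42 → 20 → 4 → 16 → 37  — repeats 37 (not happy)
4751: 4751 → 91 → 82 → 68 → 100 → 1  — reaches 1 (happy)
72: 72 → 53 → 34 → 25 → 29 → 85 → 89 → 145 → 42 → 20 → 4 → 16 → 37 → 58 → 89  — repeats 89 (not happy)

4751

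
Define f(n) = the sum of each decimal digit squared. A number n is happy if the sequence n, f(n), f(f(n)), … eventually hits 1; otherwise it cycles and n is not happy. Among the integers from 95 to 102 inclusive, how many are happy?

95: 95 → 106 → 37 → 58 → 89 → 145 → 42 → 20 → 4 → 16 → 37  (repeats 37)
96: 96 → 117 → 51 → 26 → 40 → 16 → 37 → 58 → 89 → 145 → 42 → 20 → 4 → 16  (repeats 16)
97: 97 → 130 → 10 → 1  (reaches 1)
98: 98 → 145 → 42 → 20 → 4 → 16 → 37 → 58 → 89 → 145  (repeats 145)
99: 99 → 162 → 41 → 17 → 50 → 25 → 29 → 85 → 89 → 145 → 42 → 20 → 4 → 16 → 37 → 58 → 89  (repeats 89)
100: 100 → 1  (reaches 1)
101: 101 → 2 → 4 → 16 → 37 → 58 → 89 → 145 → 42 → 20 → 4  (repeats 4)
102: 102 → 5 → 25 → 29 → 85 → 89 → 145 → 42 → 20 → 4 → 16 → 37 → 58 → 89  (repeats 89)
happy: 97, 100

2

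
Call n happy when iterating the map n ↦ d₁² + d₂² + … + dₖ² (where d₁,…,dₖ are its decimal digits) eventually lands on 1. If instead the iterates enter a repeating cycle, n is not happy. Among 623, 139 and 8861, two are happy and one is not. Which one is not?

8861

623: 623 → 49 → 97 → 130 → 10 → 1  — reaches 1 (happy)
139: 139 → 91 → 82 → 68 → 100 → 1  — reaches 1 (happy)
8861: 8861 → 165 → 62 → 40 → 16 → 37 → 58 → 89 → 145 → 42 → 20 → 4 → 16  — repeats 16 (not happy)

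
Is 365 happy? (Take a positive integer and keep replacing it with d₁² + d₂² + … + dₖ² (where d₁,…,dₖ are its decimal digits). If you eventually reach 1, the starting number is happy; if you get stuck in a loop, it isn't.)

happy

365 → 3² + 6² + 5² = 70
70 → 7² + 0² = 49
49 → 4² + 9² = 97
97 → 9² + 7² = 130
130 → 1² + 3² + 0² = 10
10 → 1² + 0² = 1  — reached 1.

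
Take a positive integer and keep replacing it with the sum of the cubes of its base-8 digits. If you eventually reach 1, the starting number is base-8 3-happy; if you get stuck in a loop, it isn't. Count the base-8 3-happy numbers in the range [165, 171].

2

165: 165 → 197 → 152 → 35 → 91 → 55 → 559 → 469 → 476 → 434 → 440 → 559  (repeats 559)
166: 166 → 288 → 128 → 8 → 1  (reaches 1)
167: 167 → 415 → 586 → 11 → 28 → 91 → 55 → 559 → 469 → 476 → 434 → 440 → 559  (repeats 559)
168: 168 → 133 → 133  (repeats 133)
169: 169 → 134 → 224 → 91 → 55 → 559 → 469 → 476 → 434 → 440 → 559  (repeats 559)
170: 170 → 141 → 134 → 224 → 91 → 55 → 559 → 469 → 476 → 434 → 440 → 559  (repeats 559)
171: 171 → 160 → 72 → 2 → 8 → 1  (reaches 1)
base-8 3-happy: 166, 171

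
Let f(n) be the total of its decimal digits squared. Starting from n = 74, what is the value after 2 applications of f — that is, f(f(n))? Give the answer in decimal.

61

74 → 65
65 → 61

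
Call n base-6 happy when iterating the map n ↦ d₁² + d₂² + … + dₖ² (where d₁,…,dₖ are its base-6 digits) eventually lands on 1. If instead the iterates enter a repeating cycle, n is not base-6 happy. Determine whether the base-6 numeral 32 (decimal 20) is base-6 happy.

not base-6 happy

20 = (3,2)_6 → 3² + 2² = 13
13 = (2,1)_6 → 2² + 1² = 5
5 = (5)_6 → 5² = 25
25 = (4,1)_6 → 4² + 1² = 17
17 = (2,5)_6 → 2² + 5² = 29
29 = (4,5)_6 → 4² + 5² = 41
41 = (1,0,5)_6 → 1² + 0² + 5² = 26
26 = (4,2)_6 → 4² + 2² = 20  — 20 already seen; the sequence cycles without reaching 1.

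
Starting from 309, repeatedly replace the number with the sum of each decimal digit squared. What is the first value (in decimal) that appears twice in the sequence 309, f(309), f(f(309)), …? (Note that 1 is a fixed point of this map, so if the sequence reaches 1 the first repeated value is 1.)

37

309 → 3² + 0² + 9² = 9 + 0 + 81 = 90
90 → 9² + 0² = 81 + 0 = 81
81 → 8² + 1² = 64 + 1 = 65
65 → 6² + 5² = 36 + 25 = 61
61 → 6² + 1² = 36 + 1 = 37
37 → 3² + 7² = 9 + 49 = 58
58 → 5² + 8² = 25 + 64 = 89
89 → 8² + 9² = 64 + 81 = 145
145 → 1² + 4² + 5² = 1 + 16 + 25 = 42
42 → 4² + 2² = 16 + 4 = 20
20 → 2² + 0² = 4 + 0 = 4
4 → 4² = 16
16 → 1² + 6² = 1 + 36 = 37  — 37 already appeared earlier.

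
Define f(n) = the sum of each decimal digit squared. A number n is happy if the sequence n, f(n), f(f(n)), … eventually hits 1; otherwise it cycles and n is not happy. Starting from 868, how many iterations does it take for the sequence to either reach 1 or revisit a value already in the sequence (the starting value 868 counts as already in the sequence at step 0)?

15

868 → 8² + 6² + 8² = 164
164 → 1² + 6² + 4² = 53
53 → 5² + 3² = 34
34 → 3² + 4² = 25
25 → 2² + 5² = 29
29 → 2² + 9² = 85
85 → 8² + 5² = 89
89 → 8² + 9² = 145
145 → 1² + 4² + 5² = 42
42 → 4² + 2² = 20
20 → 2² + 0² = 4
4 → 4² = 16
16 → 1² + 6² = 37
37 → 3² + 7² = 58
58 → 5² + 8² = 89  — 89 repeats.
That took 15 steps.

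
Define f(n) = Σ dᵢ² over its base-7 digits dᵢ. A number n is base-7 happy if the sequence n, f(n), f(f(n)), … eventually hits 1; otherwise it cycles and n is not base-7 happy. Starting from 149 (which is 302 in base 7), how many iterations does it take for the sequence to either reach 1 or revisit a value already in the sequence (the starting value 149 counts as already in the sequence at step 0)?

5

149 = (3,0,2)_7 → 3² + 0² + 2² = 9 + 0 + 4 = 13
13 = (1,6)_7 → 1² + 6² = 1 + 36 = 37
37 = (5,2)_7 → 5² + 2² = 25 + 4 = 29
29 = (4,1)_7 → 4² + 1² = 16 + 1 = 17
17 = (2,3)_7 → 2² + 3² = 4 + 9 = 13  — 13 repeats.
That took 5 steps.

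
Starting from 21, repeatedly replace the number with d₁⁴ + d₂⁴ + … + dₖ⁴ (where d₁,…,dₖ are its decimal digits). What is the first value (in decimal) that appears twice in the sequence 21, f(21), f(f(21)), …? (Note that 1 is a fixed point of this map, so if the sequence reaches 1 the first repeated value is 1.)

21 → 2⁴ + 1⁴ = 17
17 → 1⁴ + 7⁴ = 2402
2402 → 2⁴ + 4⁴ + 0⁴ + 2⁴ = 288
288 → 2⁴ + 8⁴ + 8⁴ = 8208
8208 → 8⁴ + 2⁴ + 0⁴ + 8⁴ = 8208  — 8208 already appeared earlier.

8208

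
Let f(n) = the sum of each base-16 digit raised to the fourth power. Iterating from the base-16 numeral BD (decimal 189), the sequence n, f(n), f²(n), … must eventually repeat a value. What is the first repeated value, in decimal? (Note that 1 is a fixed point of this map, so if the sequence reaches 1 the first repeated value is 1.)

189 = (11,13)_16 → 43202
43202 = (10,8,12,2)_16 → 34848
34848 = (8,8,2,0)_16 → 8208
8208 = (2,0,1,0)_16 → 17
17 = (1,1)_16 → 2
2 = (2)_16 → 16
16 = (1,0)_16 → 1  — reached the fixed point 1.
1 → 1, so 1 is the first repeated value.

1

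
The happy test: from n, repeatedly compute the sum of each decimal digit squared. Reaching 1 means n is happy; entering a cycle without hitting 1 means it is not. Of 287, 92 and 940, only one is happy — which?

940

287: 287 → 117 → 51 → 26 → 40 → 16 → 37 → 58 → 89 → 145 → 42 → 20 → 4 → 16  — repeats 16 (not happy)
92: 92 → 85 → 89 → 145 → 42 → 20 → 4 → 16 → 37 → 58 → 89  — repeats 89 (not happy)
940: 940 → 97 → 130 → 10 → 1  — reaches 1 (happy)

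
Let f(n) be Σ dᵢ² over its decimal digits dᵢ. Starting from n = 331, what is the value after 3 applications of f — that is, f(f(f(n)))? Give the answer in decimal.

331 → 3² + 3² + 1² = 9 + 9 + 1 = 19
19 → 1² + 9² = 1 + 81 = 82
82 → 8² + 2² = 64 + 4 = 68

68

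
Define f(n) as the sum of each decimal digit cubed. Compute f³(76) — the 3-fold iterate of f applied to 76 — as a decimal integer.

76 → 7³ + 6³ = 343 + 216 = 559
559 → 5³ + 5³ + 9³ = 125 + 125 + 729 = 979
979 → 9³ + 7³ + 9³ = 729 + 343 + 729 = 1801

1801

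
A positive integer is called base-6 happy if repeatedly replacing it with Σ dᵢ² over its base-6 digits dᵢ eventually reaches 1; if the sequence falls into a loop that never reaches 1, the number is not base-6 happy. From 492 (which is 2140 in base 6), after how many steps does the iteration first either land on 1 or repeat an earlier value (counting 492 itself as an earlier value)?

13

492 = (2,1,4,0)_6 → 21
21 = (3,3)_6 → 18
18 = (3,0)_6 → 9
9 = (1,3)_6 → 10
10 = (1,4)_6 → 17
17 = (2,5)_6 → 29
29 = (4,5)_6 → 41
41 = (1,0,5)_6 → 26
26 = (4,2)_6 → 20
20 = (3,2)_6 → 13
13 = (2,1)_6 → 5
5 = (5)_6 → 25
25 = (4,1)_6 → 17  — 17 repeats.
That took 13 steps.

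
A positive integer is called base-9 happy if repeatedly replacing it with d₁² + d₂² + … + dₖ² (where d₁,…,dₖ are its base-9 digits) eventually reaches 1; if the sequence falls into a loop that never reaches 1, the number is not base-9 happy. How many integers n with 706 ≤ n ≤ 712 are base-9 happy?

1

706: 706 → 116 → 74 → 68 → 74  — not base-9 happy
707: 707 → 125 → 81 → 1  — base-9 happy
708: 708 → 136 → 38 → 20 → 8 → 64 → 50 → 50  — not base-9 happy
709: 709 → 149 → 75 → 73 → 65 → 53 → 89 → 65  — not base-9 happy
710: 710 → 164 → 8 → 64 → 50 → 50  — not base-9 happy
711: 711 → 113 → 35 → 73 → 65 → 53 → 89 → 65  — not base-9 happy
712: 712 → 114 → 46 → 26 → 68 → 74 → 68  — not base-9 happy
base-9 happy: 707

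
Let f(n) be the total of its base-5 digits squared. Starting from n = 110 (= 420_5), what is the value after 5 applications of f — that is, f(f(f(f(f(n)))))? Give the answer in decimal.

110 = (4,2,0)_5 → 4² + 2² + 0² = 16 + 4 + 0 = 20
20 = (4,0)_5 → 4² + 0² = 16 + 0 = 16
16 = (3,1)_5 → 3² + 1² = 9 + 1 = 10
10 = (2,0)_5 → 2² + 0² = 4 + 0 = 4
4 = (4)_5 → 4² = 16

16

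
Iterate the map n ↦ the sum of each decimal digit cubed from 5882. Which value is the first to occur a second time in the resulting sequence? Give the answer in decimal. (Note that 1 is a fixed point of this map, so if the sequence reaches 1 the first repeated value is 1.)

407

5882 → 1157
1157 → 470
470 → 407
407 → 407  — 407 already appeared earlier.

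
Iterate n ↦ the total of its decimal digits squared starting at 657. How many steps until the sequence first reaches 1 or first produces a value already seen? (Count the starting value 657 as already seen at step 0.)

657 → 6² + 5² + 7² = 36 + 25 + 49 = 110
110 → 1² + 1² + 0² = 1 + 1 + 0 = 2
2 → 2² = 4
4 → 4² = 16
16 → 1² + 6² = 1 + 36 = 37
37 → 3² + 7² = 9 + 49 = 58
58 → 5² + 8² = 25 + 64 = 89
89 → 8² + 9² = 64 + 81 = 145
145 → 1² + 4² + 5² = 1 + 16 + 25 = 42
42 → 4² + 2² = 16 + 4 = 20
20 → 2² + 0² = 4 + 0 = 4  — 4 repeats.
That took 11 steps.

11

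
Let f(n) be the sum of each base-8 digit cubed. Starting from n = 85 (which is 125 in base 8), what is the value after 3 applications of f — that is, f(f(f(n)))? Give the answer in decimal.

85 = (1,2,5)_8 → 1³ + 2³ + 5³ = 1 + 8 + 125 = 134
134 = (2,0,6)_8 → 2³ + 0³ + 6³ = 8 + 0 + 216 = 224
224 = (3,4,0)_8 → 3³ + 4³ + 0³ = 27 + 64 + 0 = 91

91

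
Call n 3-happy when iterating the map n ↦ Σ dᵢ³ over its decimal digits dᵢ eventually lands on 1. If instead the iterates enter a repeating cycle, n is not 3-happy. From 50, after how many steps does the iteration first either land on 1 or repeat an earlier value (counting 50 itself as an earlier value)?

50 → 5³ + 0³ = 125
125 → 1³ + 2³ + 5³ = 134
134 → 1³ + 3³ + 4³ = 92
92 → 9³ + 2³ = 737
737 → 7³ + 3³ + 7³ = 713
713 → 7³ + 1³ + 3³ = 371
371 → 3³ + 7³ + 1³ = 371  — 371 repeats.
That took 7 steps.

7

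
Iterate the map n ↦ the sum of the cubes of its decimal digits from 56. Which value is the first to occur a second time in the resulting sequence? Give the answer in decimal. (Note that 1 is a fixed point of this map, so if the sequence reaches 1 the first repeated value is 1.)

56 → 341
341 → 92
92 → 737
737 → 713
713 → 371
371 → 371  — 371 already appeared earlier.

371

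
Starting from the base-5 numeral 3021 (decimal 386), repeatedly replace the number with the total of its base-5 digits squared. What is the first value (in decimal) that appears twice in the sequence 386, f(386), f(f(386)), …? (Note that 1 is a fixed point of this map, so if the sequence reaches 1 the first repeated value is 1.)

16

386 = (3,0,2,1)_5 → 3² + 0² + 2² + 1² = 14
14 = (2,4)_5 → 2² + 4² = 20
20 = (4,0)_5 → 4² + 0² = 16
16 = (3,1)_5 → 3² + 1² = 10
10 = (2,0)_5 → 2² + 0² = 4
4 = (4)_5 → 4² = 16  — 16 already appeared earlier.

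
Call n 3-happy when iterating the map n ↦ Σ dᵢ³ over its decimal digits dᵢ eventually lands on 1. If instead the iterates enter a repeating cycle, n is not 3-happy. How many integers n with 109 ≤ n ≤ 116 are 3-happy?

109: 109 → 730 → 370 → 370  — not 3-happy
110: 110 → 2 → 8 → 512 → 134 → 92 → 737 → 713 → 371 → 371  — not 3-happy
111: 111 → 3 → 27 → 351 → 153 → 153  — not 3-happy
112: 112 → 10 → 1  — 3-happy
113: 113 → 29 → 737 → 713 → 371 → 371  — not 3-happy
114: 114 → 66 → 432 → 99 → 1458 → 702 → 351 → 153 → 153  — not 3-happy
115: 115 → 127 → 352 → 160 → 217 → 352  — not 3-happy
116: 116 → 218 → 521 → 134 → 92 → 737 → 713 → 371 → 371  — not 3-happy
3-happy: 112

1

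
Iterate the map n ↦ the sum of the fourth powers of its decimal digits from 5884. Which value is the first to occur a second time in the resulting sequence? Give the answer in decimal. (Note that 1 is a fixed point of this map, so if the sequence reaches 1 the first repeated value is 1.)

8208

5884 → 5⁴ + 8⁴ + 8⁴ + 4⁴ = 625 + 4096 + 4096 + 256 = 9073
9073 → 9⁴ + 0⁴ + 7⁴ + 3⁴ = 6561 + 0 + 2401 + 81 = 9043
9043 → 9⁴ + 0⁴ + 4⁴ + 3⁴ = 6561 + 0 + 256 + 81 = 6898
6898 → 6⁴ + 8⁴ + 9⁴ + 8⁴ = 1296 + 4096 + 6561 + 4096 = 16049
16049 → 1⁴ + 6⁴ + 0⁴ + 4⁴ + 9⁴ = 1 + 1296 + 0 + 256 + 6561 = 8114
8114 → 8⁴ + 1⁴ + 1⁴ + 4⁴ = 4096 + 1 + 1 + 256 = 4354
4354 → 4⁴ + 3⁴ + 5⁴ + 4⁴ = 256 + 81 + 625 + 256 = 1218
1218 → 1⁴ + 2⁴ + 1⁴ + 8⁴ = 1 + 16 + 1 + 4096 = 4114
4114 → 4⁴ + 1⁴ + 1⁴ + 4⁴ = 256 + 1 + 1 + 256 = 514
514 → 5⁴ + 1⁴ + 4⁴ = 625 + 1 + 256 = 882
882 → 8⁴ + 8⁴ + 2⁴ = 4096 + 4096 + 16 = 8208
8208 → 8⁴ + 2⁴ + 0⁴ + 8⁴ = 4096 + 16 + 0 + 4096 = 8208  — 8208 already appeared earlier.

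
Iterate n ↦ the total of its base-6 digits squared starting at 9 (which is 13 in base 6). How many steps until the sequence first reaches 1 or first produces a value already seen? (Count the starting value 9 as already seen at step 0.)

10

9 = (1,3)_6 → 10
10 = (1,4)_6 → 17
17 = (2,5)_6 → 29
29 = (4,5)_6 → 41
41 = (1,0,5)_6 → 26
26 = (4,2)_6 → 20
20 = (3,2)_6 → 13
13 = (2,1)_6 → 5
5 = (5)_6 → 25
25 = (4,1)_6 → 17  — 17 repeats.
That took 10 steps.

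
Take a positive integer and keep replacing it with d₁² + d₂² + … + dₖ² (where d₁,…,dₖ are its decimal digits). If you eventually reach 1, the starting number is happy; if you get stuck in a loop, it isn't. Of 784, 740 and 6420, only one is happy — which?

784: 784 → 129 → 86 → 100 → 1  — reaches 1 (happy)
740: 740 → 65 → 61 → 37 → 58 → 89 → 145 → 42 → 20 → 4 → 16 → 37  — repeats 37 (not happy)
6420: 6420 → 56 → 61 → 37 → 58 → 89 → 145 → 42 → 20 → 4 → 16 → 37  — repeats 37 (not happy)

784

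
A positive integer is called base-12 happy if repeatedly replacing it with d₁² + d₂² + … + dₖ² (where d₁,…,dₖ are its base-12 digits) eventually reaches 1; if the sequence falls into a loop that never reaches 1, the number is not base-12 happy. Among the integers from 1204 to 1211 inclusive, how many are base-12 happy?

1

1204: 1204 → 96 → 64 → 41 → 34 → 104 → 128 → 164 → 66 → 61 → 26 → 8 → 64  — not base-12 happy
1205: 1205 → 105 → 145 → 2 → 4 → 16 → 17 → 26 → 8 → 64 → 41 → 34 → 104 → 128 → 164 → 66 → 61 → 26  — not base-12 happy
1206: 1206 → 116 → 145 → 2 → 4 → 16 → 17 → 26 → 8 → 64 → 41 → 34 → 104 → 128 → 164 → 66 → 61 → 26  — not base-12 happy
1207: 1207 → 129 → 181 → 11 → 121 → 101 → 89 → 74 → 40 → 25 → 5 → 25  — not base-12 happy
1208: 1208 → 144 → 1  — base-12 happy
1209: 1209 → 161 → 27 → 13 → 2 → 4 → 16 → 17 → 26 → 8 → 64 → 41 → 34 → 104 → 128 → 164 → 66 → 61 → 26  — not base-12 happy
1210: 1210 → 180 → 10 → 100 → 80 → 100  — not base-12 happy
1211: 1211 → 201 → 98 → 68 → 89 → 74 → 40 → 25 → 5 → 25  — not base-12 happy
base-12 happy: 1208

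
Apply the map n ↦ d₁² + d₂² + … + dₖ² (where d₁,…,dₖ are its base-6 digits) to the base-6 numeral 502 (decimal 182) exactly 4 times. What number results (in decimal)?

182 = (5,0,2)_6 → 5² + 0² + 2² = 29
29 = (4,5)_6 → 4² + 5² = 41
41 = (1,0,5)_6 → 1² + 0² + 5² = 26
26 = (4,2)_6 → 4² + 2² = 20

20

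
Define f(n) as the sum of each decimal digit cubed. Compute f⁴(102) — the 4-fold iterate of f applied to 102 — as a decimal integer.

102 → 1³ + 0³ + 2³ = 9
9 → 9³ = 729
729 → 7³ + 2³ + 9³ = 1080
1080 → 1³ + 0³ + 8³ + 0³ = 513

513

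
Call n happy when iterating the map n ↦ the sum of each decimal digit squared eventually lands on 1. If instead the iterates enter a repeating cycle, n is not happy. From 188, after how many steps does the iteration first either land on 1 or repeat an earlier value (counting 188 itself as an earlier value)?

188 → 1² + 8² + 8² = 1 + 64 + 64 = 129
129 → 1² + 2² + 9² = 1 + 4 + 81 = 86
86 → 8² + 6² = 64 + 36 = 100
100 → 1² + 0² + 0² = 1 + 0 + 0 = 1  — reached 1.
That took 4 steps.

4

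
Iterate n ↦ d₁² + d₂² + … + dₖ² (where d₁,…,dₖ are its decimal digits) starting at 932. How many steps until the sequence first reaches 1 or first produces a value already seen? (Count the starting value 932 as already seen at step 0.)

932 → 9² + 3² + 2² = 81 + 9 + 4 = 94
94 → 9² + 4² = 81 + 16 = 97
97 → 9² + 7² = 81 + 49 = 130
130 → 1² + 3² + 0² = 1 + 9 + 0 = 10
10 → 1² + 0² = 1 + 0 = 1  — reached 1.
That took 5 steps.

5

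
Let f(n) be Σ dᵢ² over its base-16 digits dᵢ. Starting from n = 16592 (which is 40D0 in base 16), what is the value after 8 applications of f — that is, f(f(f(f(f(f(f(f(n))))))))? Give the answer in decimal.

16592 = (4,0,13,0)_16 → 185
185 = (11,9)_16 → 202
202 = (12,10)_16 → 244
244 = (15,4)_16 → 241
241 = (15,1)_16 → 226
226 = (14,2)_16 → 200
200 = (12,8)_16 → 208
208 = (13,0)_16 → 169

169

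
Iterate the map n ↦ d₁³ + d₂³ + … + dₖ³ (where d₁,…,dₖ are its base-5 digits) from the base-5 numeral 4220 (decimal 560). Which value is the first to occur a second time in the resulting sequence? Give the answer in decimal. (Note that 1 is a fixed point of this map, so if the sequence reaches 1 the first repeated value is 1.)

28

560 = (4,2,2,0)_5 → 4³ + 2³ + 2³ + 0³ = 80
80 = (3,1,0)_5 → 3³ + 1³ + 0³ = 28
28 = (1,0,3)_5 → 1³ + 0³ + 3³ = 28  — 28 already appeared earlier.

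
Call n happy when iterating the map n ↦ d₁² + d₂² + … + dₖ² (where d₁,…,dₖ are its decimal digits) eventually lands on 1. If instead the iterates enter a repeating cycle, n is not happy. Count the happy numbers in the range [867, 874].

867: 867 → 149 → 98 → 145 → 42 → 20 → 4 → 16 → 37 → 58 → 89 → 145  — not happy
868: 868 → 164 → 53 → 34 → 25 → 29 → 85 → 89 → 145 → 42 → 20 → 4 → 16 → 37 → 58 → 89  — not happy
869: 869 → 181 → 66 → 72 → 53 → 34 → 25 → 29 → 85 → 89 → 145 → 42 → 20 → 4 → 16 → 37 → 58 → 89  — not happy
870: 870 → 113 → 11 → 2 → 4 → 16 → 37 → 58 → 89 → 145 → 42 → 20 → 4  — not happy
871: 871 → 114 → 18 → 65 → 61 → 37 → 58 → 89 → 145 → 42 → 20 → 4 → 16 → 37  — not happy
872: 872 → 117 → 51 → 26 → 40 → 16 → 37 → 58 → 89 → 145 → 42 → 20 → 4 → 16  — not happy
873: 873 → 122 → 9 → 81 → 65 → 61 → 37 → 58 → 89 → 145 → 42 → 20 → 4 → 16 → 37  — not happy
874: 874 → 129 → 86 → 100 → 1  — happy
happy: 874

1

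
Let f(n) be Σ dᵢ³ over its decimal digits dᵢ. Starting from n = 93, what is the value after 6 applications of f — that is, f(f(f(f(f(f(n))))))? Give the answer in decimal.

93 → 756
756 → 684
684 → 792
792 → 1080
1080 → 513
513 → 153

153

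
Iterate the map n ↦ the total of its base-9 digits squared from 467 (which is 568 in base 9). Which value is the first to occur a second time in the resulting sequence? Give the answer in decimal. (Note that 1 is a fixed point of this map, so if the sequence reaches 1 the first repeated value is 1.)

1

467 = (5,6,8)_9 → 5² + 6² + 8² = 25 + 36 + 64 = 125
125 = (1,4,8)_9 → 1² + 4² + 8² = 1 + 16 + 64 = 81
81 = (1,0,0)_9 → 1² + 0² + 0² = 1 + 0 + 0 = 1  — reached the fixed point 1.
1 → 1, so 1 is the first repeated value.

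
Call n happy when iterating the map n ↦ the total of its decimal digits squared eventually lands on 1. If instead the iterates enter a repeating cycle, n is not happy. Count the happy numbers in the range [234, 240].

234: 234 → 29 → 85 → 89 → 145 → 42 → 20 → 4 → 16 → 37 → 58 → 89  (repeats 89)
235: 235 → 38 → 73 → 58 → 89 → 145 → 42 → 20 → 4 → 16 → 37 → 58  (repeats 58)
236: 236 → 49 → 97 → 130 → 10 → 1  (reaches 1)
237: 237 → 62 → 40 → 16 → 37 → 58 → 89 → 145 → 42 → 20 → 4 → 16  (repeats 16)
238: 238 → 77 → 98 → 145 → 42 → 20 → 4 → 16 → 37 → 58 → 89 → 145  (repeats 145)
239: 239 → 94 → 97 → 130 → 10 → 1  (reaches 1)
240: 240 → 20 → 4 → 16 → 37 → 58 → 89 → 145 → 42 → 20  (repeats 20)
happy: 236, 239

2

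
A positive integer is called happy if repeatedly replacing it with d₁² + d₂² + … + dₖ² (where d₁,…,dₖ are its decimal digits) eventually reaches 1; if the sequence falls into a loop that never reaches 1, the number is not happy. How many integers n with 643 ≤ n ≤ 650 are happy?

2

643: 643 → 61 → 37 → 58 → 89 → 145 → 42 → 20 → 4 → 16 → 37  — not happy
644: 644 → 68 → 100 → 1  — happy
645: 645 → 77 → 98 → 145 → 42 → 20 → 4 → 16 → 37 → 58 → 89 → 145  — not happy
646: 646 → 88 → 128 → 69 → 117 → 51 → 26 → 40 → 16 → 37 → 58 → 89 → 145 → 42 → 20 → 4 → 16  — not happy
647: 647 → 101 → 2 → 4 → 16 → 37 → 58 → 89 → 145 → 42 → 20 → 4  — not happy
648: 648 → 116 → 38 → 73 → 58 → 89 → 145 → 42 → 20 → 4 → 16 → 37 → 58  — not happy
649: 649 → 133 → 19 → 82 → 68 → 100 → 1  — happy
650: 650 → 61 → 37 → 58 → 89 → 145 → 42 → 20 → 4 → 16 → 37  — not happy
happy: 644, 649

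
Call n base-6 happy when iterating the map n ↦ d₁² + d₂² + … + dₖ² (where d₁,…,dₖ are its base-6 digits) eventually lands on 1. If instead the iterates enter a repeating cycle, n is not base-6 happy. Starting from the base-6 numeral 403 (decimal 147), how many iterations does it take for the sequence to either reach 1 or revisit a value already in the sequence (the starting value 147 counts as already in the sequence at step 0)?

9

147 = (4,0,3)_6 → 4² + 0² + 3² = 25
25 = (4,1)_6 → 4² + 1² = 17
17 = (2,5)_6 → 2² + 5² = 29
29 = (4,5)_6 → 4² + 5² = 41
41 = (1,0,5)_6 → 1² + 0² + 5² = 26
26 = (4,2)_6 → 4² + 2² = 20
20 = (3,2)_6 → 3² + 2² = 13
13 = (2,1)_6 → 2² + 1² = 5
5 = (5)_6 → 5² = 25  — 25 repeats.
That took 9 steps.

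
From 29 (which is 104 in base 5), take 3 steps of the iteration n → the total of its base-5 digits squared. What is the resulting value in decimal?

13

29 = (1,0,4)_5 → 1² + 0² + 4² = 1 + 0 + 16 = 17
17 = (3,2)_5 → 3² + 2² = 9 + 4 = 13
13 = (2,3)_5 → 2² + 3² = 4 + 9 = 13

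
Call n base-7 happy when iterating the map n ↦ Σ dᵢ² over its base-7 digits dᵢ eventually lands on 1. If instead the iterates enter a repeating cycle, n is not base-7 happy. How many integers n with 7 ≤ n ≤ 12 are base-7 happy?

1

7: 7 → 1  (reaches 1)
8: 8 → 2 → 4 → 16 → 8  (repeats 8)
9: 9 → 5 → 25 → 25  (repeats 25)
10: 10 → 10  (repeats 10)
11: 11 → 17 → 13 → 37 → 29 → 17  (repeats 17)
12: 12 → 26 → 34 → 52 → 10 → 10  (repeats 10)
base-7 happy: 7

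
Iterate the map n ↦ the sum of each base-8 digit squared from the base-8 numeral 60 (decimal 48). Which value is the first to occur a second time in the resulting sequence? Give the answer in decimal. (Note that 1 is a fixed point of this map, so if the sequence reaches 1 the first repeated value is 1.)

16

48 = (6,0)_8 → 6² + 0² = 36 + 0 = 36
36 = (4,4)_8 → 4² + 4² = 16 + 16 = 32
32 = (4,0)_8 → 4² + 0² = 16 + 0 = 16
16 = (2,0)_8 → 2² + 0² = 4 + 0 = 4
4 = (4)_8 → 4² = 16  — 16 already appeared earlier.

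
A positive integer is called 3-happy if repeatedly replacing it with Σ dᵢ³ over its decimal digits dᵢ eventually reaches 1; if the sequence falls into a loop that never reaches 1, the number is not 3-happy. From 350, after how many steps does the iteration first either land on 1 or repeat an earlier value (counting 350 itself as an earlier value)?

350 → 3³ + 5³ + 0³ = 27 + 125 + 0 = 152
152 → 1³ + 5³ + 2³ = 1 + 125 + 8 = 134
134 → 1³ + 3³ + 4³ = 1 + 27 + 64 = 92
92 → 9³ + 2³ = 729 + 8 = 737
737 → 7³ + 3³ + 7³ = 343 + 27 + 343 = 713
713 → 7³ + 1³ + 3³ = 343 + 1 + 27 = 371
371 → 3³ + 7³ + 1³ = 27 + 343 + 1 = 371  — 371 repeats.
That took 7 steps.

7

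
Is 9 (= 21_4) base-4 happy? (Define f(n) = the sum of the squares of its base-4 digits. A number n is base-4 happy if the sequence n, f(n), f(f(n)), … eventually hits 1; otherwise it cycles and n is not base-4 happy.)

9 = (2,1)_4 → 2² + 1² = 5
5 = (1,1)_4 → 1² + 1² = 2
2 = (2)_4 → 2² = 4
4 = (1,0)_4 → 1² + 0² = 1  — reached 1.

base-4 happy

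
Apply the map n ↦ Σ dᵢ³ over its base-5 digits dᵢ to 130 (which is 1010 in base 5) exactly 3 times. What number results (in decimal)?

28

130 = (1,0,1,0)_5 → 1³ + 0³ + 1³ + 0³ = 1 + 0 + 1 + 0 = 2
2 = (2)_5 → 2³ = 8
8 = (1,3)_5 → 1³ + 3³ = 1 + 27 = 28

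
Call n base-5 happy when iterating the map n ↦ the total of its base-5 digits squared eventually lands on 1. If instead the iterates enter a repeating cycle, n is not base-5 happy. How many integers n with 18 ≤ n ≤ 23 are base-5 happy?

18: 18 → 18  (repeats 18)
19: 19 → 25 → 1  (reaches 1)
20: 20 → 16 → 10 → 4 → 16  (repeats 16)
21: 21 → 17 → 13 → 13  (repeats 13)
22: 22 → 20 → 16 → 10 → 4 → 16  (repeats 16)
23: 23 → 25 → 1  (reaches 1)
base-5 happy: 19, 23

2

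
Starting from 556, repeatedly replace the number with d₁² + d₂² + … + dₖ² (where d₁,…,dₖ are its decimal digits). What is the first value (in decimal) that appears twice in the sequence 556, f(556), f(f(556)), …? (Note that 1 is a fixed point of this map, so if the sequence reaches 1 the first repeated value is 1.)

1

556 → 5² + 5² + 6² = 25 + 25 + 36 = 86
86 → 8² + 6² = 64 + 36 = 100
100 → 1² + 0² + 0² = 1 + 0 + 0 = 1  — reached the fixed point 1.
1 → 1, so 1 is the first repeated value.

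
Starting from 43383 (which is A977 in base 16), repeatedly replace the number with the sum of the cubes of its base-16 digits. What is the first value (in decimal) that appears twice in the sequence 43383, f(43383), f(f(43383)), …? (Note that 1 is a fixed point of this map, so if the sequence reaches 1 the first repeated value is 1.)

72

43383 = (10,9,7,7)_16 → 2415
2415 = (9,6,15)_16 → 4320
4320 = (1,0,14,0)_16 → 2745
2745 = (10,11,9)_16 → 3060
3060 = (11,15,4)_16 → 4770
4770 = (1,2,10,2)_16 → 1017
1017 = (3,15,9)_16 → 4131
4131 = (1,0,2,3)_16 → 36
36 = (2,4)_16 → 72
72 = (4,8)_16 → 576
576 = (2,4,0)_16 → 72  — 72 already appeared earlier.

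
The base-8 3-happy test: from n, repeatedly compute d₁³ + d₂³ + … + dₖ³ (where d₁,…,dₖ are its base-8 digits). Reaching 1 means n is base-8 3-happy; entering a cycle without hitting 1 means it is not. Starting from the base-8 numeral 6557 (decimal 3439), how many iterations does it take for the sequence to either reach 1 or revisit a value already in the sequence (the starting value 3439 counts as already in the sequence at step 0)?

3439 = (6,5,5,7)_8 → 6³ + 5³ + 5³ + 7³ = 809
809 = (1,4,5,1)_8 → 1³ + 4³ + 5³ + 1³ = 191
191 = (2,7,7)_8 → 2³ + 7³ + 7³ = 694
694 = (1,2,6,6)_8 → 1³ + 2³ + 6³ + 6³ = 441
441 = (6,7,1)_8 → 6³ + 7³ + 1³ = 560
560 = (1,0,6,0)_8 → 1³ + 0³ + 6³ + 0³ = 217
217 = (3,3,1)_8 → 3³ + 3³ + 1³ = 55
55 = (6,7)_8 → 6³ + 7³ = 559
559 = (1,0,5,7)_8 → 1³ + 0³ + 5³ + 7³ = 469
469 = (7,2,5)_8 → 7³ + 2³ + 5³ = 476
476 = (7,3,4)_8 → 7³ + 3³ + 4³ = 434
434 = (6,6,2)_8 → 6³ + 6³ + 2³ = 440
440 = (6,7,0)_8 → 6³ + 7³ + 0³ = 559  — 559 repeats.
That took 13 steps.

13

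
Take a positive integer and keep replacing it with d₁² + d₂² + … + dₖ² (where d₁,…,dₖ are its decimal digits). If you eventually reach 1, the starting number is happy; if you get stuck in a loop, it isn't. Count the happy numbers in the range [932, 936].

1

932: 932 → 94 → 97 → 130 → 10 → 1  (reaches 1)
933: 933 → 99 → 162 → 41 → 17 → 50 → 25 → 29 → 85 → 89 → 145 → 42 → 20 → 4 → 16 → 37 → 58 → 89  (repeats 89)
934: 934 → 106 → 37 → 58 → 89 → 145 → 42 → 20 → 4 → 16 → 37  (repeats 37)
935: 935 → 115 → 27 → 53 → 34 → 25 → 29 → 85 → 89 → 145 → 42 → 20 → 4 → 16 → 37 → 58 → 89  (repeats 89)
936: 936 → 126 → 41 → 17 → 50 → 25 → 29 → 85 → 89 → 145 → 42 → 20 → 4 → 16 → 37 → 58 → 89  (repeats 89)
happy: 932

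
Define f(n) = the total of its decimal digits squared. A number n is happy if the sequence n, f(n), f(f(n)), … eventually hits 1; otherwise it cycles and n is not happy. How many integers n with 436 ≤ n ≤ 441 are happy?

1

436: 436 → 61 → 37 → 58 → 89 → 145 → 42 → 20 → 4 → 16 → 37  (repeats 37)
437: 437 → 74 → 65 → 61 → 37 → 58 → 89 → 145 → 42 → 20 → 4 → 16 → 37  (repeats 37)
438: 438 → 89 → 145 → 42 → 20 → 4 → 16 → 37 → 58 → 89  (repeats 89)
439: 439 → 106 → 37 → 58 → 89 → 145 → 42 → 20 → 4 → 16 → 37  (repeats 37)
440: 440 → 32 → 13 → 10 → 1  (reaches 1)
441: 441 → 33 → 18 → 65 → 61 → 37 → 58 → 89 → 145 → 42 → 20 → 4 → 16 → 37  (repeats 37)
happy: 440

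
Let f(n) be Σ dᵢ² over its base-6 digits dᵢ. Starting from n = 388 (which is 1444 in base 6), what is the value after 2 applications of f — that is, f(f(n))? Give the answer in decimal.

6

388 = (1,4,4,4)_6 → 1² + 4² + 4² + 4² = 1 + 16 + 16 + 16 = 49
49 = (1,2,1)_6 → 1² + 2² + 1² = 1 + 4 + 1 = 6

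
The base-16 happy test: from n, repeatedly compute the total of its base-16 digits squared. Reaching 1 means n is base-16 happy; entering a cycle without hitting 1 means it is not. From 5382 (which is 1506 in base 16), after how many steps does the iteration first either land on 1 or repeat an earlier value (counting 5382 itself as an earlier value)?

11

5382 = (1,5,0,6)_16 → 1² + 5² + 0² + 6² = 62
62 = (3,14)_16 → 3² + 14² = 205
205 = (12,13)_16 → 12² + 13² = 313
313 = (1,3,9)_16 → 1² + 3² + 9² = 91
91 = (5,11)_16 → 5² + 11² = 146
146 = (9,2)_16 → 9² + 2² = 85
85 = (5,5)_16 → 5² + 5² = 50
50 = (3,2)_16 → 3² + 2² = 13
13 = (13)_16 → 13² = 169
169 = (10,9)_16 → 10² + 9² = 181
181 = (11,5)_16 → 11² + 5² = 146  — 146 repeats.
That took 11 steps.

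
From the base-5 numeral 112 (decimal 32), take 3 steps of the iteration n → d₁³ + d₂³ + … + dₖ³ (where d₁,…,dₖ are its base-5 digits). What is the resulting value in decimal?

28

32 = (1,1,2)_5 → 1³ + 1³ + 2³ = 10
10 = (2,0)_5 → 2³ + 0³ = 8
8 = (1,3)_5 → 1³ + 3³ = 28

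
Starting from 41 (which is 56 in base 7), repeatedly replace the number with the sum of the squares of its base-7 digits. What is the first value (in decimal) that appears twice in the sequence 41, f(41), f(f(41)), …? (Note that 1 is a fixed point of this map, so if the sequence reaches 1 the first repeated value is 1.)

41 = (5,6)_7 → 5² + 6² = 25 + 36 = 61
61 = (1,1,5)_7 → 1² + 1² + 5² = 1 + 1 + 25 = 27
27 = (3,6)_7 → 3² + 6² = 9 + 36 = 45
45 = (6,3)_7 → 6² + 3² = 36 + 9 = 45  — 45 already appeared earlier.

45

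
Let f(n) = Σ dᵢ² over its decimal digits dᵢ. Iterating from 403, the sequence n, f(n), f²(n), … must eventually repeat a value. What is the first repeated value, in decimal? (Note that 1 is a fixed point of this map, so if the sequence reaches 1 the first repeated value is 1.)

89

403 → 4² + 0² + 3² = 16 + 0 + 9 = 25
25 → 2² + 5² = 4 + 25 = 29
29 → 2² + 9² = 4 + 81 = 85
85 → 8² + 5² = 64 + 25 = 89
89 → 8² + 9² = 64 + 81 = 145
145 → 1² + 4² + 5² = 1 + 16 + 25 = 42
42 → 4² + 2² = 16 + 4 = 20
20 → 2² + 0² = 4 + 0 = 4
4 → 4² = 16
16 → 1² + 6² = 1 + 36 = 37
37 → 3² + 7² = 9 + 49 = 58
58 → 5² + 8² = 25 + 64 = 89  — 89 already appeared earlier.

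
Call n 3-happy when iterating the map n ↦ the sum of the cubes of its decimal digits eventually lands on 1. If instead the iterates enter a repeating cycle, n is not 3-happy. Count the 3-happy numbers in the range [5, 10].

1

5: 5 → 125 → 134 → 92 → 737 → 713 → 371 → 371  (repeats 371)
6: 6 → 216 → 225 → 141 → 66 → 432 → 99 → 1458 → 702 → 351 → 153 → 153  (repeats 153)
7: 7 → 343 → 118 → 514 → 190 → 730 → 370 → 370  (repeats 370)
8: 8 → 512 → 134 → 92 → 737 → 713 → 371 → 371  (repeats 371)
9: 9 → 729 → 1080 → 513 → 153 → 153  (repeats 153)
10: 10 → 1  (reaches 1)
3-happy: 10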